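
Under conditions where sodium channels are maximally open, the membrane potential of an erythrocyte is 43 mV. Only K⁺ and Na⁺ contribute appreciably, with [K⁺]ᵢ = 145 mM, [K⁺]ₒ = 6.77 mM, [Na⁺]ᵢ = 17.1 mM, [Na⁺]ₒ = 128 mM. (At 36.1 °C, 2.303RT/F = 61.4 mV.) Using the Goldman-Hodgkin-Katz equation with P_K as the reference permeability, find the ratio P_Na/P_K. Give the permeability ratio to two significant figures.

Let α = P_Na/P_K. GHK: Vm = 61.4·log₁₀[(Kₒ + α·Naₒ)/(Kᵢ + α·Naᵢ)].
10^(Vm/61.4) = 10^(43.0/61.4) = 5.0156
So 5.0156·(Kᵢ + α·Naᵢ) = Kₒ + α·Naₒ → α = (5.0156·145.0 − 6.77) / (128.0 − 5.0156·17.1)
α = (727.3 − 6.77) / (128.0 − 85.77) = 720.5/42.23 = 17.06

17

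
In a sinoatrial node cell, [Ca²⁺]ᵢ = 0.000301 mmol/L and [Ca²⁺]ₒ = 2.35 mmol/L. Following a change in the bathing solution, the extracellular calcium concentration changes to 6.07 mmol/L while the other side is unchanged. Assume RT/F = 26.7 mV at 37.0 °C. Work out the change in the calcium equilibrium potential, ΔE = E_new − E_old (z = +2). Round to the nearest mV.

E_old = (26.7/2)·ln(2.35/0.000301) = 119.65 mV
E_new = (26.7/2)·ln(6.07/0.000301) = 132.32 mV
ΔE = 132.32 − (119.65) = 12.67 mV

13 mV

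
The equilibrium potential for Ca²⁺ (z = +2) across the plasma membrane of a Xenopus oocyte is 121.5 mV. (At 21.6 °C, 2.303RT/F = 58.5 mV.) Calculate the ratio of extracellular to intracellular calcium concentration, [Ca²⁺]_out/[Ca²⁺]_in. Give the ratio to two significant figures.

log₁₀([out]/[in]) = E·z/(58.5) = 121.5 × 2 / 58.5 = 4.1538
[out]/[in] = 10^(4.1538) = 1.425e+04

14000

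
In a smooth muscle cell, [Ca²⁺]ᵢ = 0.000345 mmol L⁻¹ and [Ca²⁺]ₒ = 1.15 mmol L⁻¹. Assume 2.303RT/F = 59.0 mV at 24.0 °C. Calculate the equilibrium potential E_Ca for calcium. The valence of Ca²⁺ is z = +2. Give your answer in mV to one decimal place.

103.9 mV

E = (59.0/z) · log₁₀([Ca²⁺]_out/[Ca²⁺]_in) with z = +2.
= (59.0/2) · log₁₀(1.15/0.000345) = 29.50 · log₁₀(3333)
= 29.50 · (3.5229) = 103.92 mV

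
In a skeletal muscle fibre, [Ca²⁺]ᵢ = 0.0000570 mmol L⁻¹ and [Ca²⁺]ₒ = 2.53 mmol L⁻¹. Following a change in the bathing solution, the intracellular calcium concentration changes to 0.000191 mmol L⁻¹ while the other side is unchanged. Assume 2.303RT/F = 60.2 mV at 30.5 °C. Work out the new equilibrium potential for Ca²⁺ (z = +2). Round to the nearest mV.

After the shift: [Ca²⁺]_out = 2.53, [Ca²⁺]_in = 0.000191 mmol L⁻¹.
E_new = (60.2/2)·log₁₀(2.53/0.000191) = 30.10 · (4.1221) = 124.07 mV

124 mV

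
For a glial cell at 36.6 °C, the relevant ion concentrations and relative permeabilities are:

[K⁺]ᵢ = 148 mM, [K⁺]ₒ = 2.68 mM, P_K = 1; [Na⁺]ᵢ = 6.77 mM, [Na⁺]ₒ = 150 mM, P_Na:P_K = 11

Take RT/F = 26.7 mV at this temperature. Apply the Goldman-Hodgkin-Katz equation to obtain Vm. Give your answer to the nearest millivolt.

Vm = 26.7 · ln[(Σ P·[cation]ₒ + Σ P·[anion]ᵢ) / (Σ P·[cation]ᵢ + Σ P·[anion]ₒ)]
Numerator = 1×2.68 + 11×150 = 1653
Denominator = 1×148 + 11×6.77 = 222.5
Vm = 26.7 · ln(7.4288) = 26.7 × (2.0054) = 53.54 mV

54 mV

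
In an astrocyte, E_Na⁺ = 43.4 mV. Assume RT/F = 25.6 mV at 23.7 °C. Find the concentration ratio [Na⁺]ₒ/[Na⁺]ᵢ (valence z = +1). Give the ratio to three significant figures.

ln([out]/[in]) = E·z/(25.6) = 43.4 × 1 / 25.6 = 1.6953
[out]/[in] = e^(1.6953) = 5.448

5.45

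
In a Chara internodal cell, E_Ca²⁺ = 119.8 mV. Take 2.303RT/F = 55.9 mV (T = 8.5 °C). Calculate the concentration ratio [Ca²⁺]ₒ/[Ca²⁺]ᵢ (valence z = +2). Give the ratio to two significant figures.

log₁₀([out]/[in]) = E·z/(55.9) = 119.8 × 2 / 55.9 = 4.2862
[out]/[in] = 10^(4.2862) = 1.933e+04

19000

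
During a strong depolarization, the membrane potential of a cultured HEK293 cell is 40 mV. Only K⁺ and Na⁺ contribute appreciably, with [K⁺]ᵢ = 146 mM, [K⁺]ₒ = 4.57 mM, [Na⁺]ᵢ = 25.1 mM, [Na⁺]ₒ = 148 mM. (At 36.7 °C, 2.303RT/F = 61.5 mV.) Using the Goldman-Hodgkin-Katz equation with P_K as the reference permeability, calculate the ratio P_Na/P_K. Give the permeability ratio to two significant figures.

18

Let α = P_Na/P_K. GHK: Vm = 61.5·log₁₀[(Kₒ + α·Naₒ)/(Kᵢ + α·Naᵢ)].
10^(Vm/61.5) = 10^(40.0/61.5) = 4.471
So 4.471·(Kᵢ + α·Naᵢ) = Kₒ + α·Naₒ → α = (4.471·146.0 − 4.57) / (148.0 − 4.471·25.1)
α = (652.8 − 4.57) / (148.0 − 112.2) = 648.2/35.78 = 18.12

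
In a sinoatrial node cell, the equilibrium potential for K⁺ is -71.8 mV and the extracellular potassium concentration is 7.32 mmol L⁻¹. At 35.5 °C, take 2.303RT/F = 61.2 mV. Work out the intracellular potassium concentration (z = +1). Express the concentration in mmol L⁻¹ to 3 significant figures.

Nernst: E = (61.2/1) · log₁₀([out]/[in]), so log₁₀([out]/[in]) = -71.8 × 1 / 61.2 = -1.1732.
[out]/[in] = 10^(-1.1732) = 0.06711.
[in] = 7.32 / 0.06711 = 109.1 mmol L⁻¹.

109 mmol L⁻¹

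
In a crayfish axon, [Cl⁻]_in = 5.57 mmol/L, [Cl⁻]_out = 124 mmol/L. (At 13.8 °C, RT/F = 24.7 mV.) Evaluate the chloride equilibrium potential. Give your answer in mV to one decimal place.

-76.6 mV

E = (24.7/z) · ln([Cl⁻]_out/[Cl⁻]_in) with z = -1.
For an anion, dividing by z = -1 reverses the sign.
= (24.7/-1) · ln(124/5.57) = -24.70 · ln(22.26)
= -24.70 · (3.1029) = -76.64 mV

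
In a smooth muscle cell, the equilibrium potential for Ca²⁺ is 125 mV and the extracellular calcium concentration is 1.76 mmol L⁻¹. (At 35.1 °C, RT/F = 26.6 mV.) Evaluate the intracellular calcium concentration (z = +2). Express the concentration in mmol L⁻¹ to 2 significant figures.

Nernst: E = (26.6/2) · ln([out]/[in]), so ln([out]/[in]) = 125.0 × 2 / 26.6 = 9.3985.
[out]/[in] = e^(9.3985) = 1.207e+04.
[in] = 1.76 / 1.207e+04 = 0.0001458 mmol L⁻¹.

0.00015 mmol L⁻¹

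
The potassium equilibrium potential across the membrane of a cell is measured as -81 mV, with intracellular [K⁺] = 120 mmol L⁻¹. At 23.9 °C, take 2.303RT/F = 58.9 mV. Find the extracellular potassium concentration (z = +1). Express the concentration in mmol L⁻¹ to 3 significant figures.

5.06 mmol L⁻¹

Nernst: E = (58.9/1) · log₁₀([out]/[in]), so log₁₀([out]/[in]) = -81.0 × 1 / 58.9 = -1.3752.
[out]/[in] = 10^(-1.3752) = 0.04215.
[out] = 0.04215 × 120 = 5.058 mmol L⁻¹.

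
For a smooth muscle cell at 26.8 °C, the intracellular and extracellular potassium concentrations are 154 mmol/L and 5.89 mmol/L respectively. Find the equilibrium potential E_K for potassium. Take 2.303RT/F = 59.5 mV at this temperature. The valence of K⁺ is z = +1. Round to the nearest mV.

-84 mV

E = (59.5/z) · log₁₀([K⁺]_out/[K⁺]_in) with z = +1.
= (59.5/1) · log₁₀(5.89/154) = 59.50 · log₁₀(0.03825)
= 59.50 · (-1.4174) = -84.34 mV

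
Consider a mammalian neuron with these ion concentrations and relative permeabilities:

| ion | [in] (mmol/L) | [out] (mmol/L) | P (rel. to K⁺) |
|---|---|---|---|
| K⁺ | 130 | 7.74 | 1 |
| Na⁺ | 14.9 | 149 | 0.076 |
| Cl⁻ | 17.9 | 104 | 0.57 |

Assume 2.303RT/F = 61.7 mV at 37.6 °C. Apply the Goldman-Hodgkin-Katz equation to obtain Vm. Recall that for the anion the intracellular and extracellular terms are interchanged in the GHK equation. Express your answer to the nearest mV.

-50 mV

Vm = 61.7 · log₁₀[(Σ P·[cation]ₒ + Σ P·[anion]ᵢ) / (Σ P·[cation]ᵢ + Σ P·[anion]ₒ)]
Numerator = 1×7.74 + 0.076×149 + 0.57×17.9 = 29.27
Denominator = 1×130 + 0.076×14.9 + 0.57×104 = 190.4
Vm = 61.7 · log₁₀(0.1537) = 61.7 × (-0.8133) = -50.18 mV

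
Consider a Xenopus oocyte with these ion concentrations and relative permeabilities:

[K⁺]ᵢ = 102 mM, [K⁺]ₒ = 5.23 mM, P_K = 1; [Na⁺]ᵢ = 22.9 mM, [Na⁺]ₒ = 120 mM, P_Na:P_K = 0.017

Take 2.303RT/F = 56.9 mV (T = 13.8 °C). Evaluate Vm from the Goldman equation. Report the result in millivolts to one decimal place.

-65.4 mV

Vm = 56.9 · log₁₀[(Σ P·[cation]ₒ + Σ P·[anion]ᵢ) / (Σ P·[cation]ᵢ + Σ P·[anion]ₒ)]
Numerator = 1×5.23 + 0.017×120 = 7.27
Denominator = 1×102 + 0.017×22.9 = 102.4
Vm = 56.9 · log₁₀(0.071004) = 56.9 × (-1.1487) = -65.36 mV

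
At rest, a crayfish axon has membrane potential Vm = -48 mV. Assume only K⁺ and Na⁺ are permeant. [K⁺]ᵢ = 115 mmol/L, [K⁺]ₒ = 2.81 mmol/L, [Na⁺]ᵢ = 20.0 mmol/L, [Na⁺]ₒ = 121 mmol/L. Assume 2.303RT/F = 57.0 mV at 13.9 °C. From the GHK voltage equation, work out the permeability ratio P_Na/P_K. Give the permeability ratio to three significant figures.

Let α = P_Na/P_K. GHK: Vm = 57.0·log₁₀[(Kₒ + α·Naₒ)/(Kᵢ + α·Naᵢ)].
10^(Vm/57.0) = 10^(-48.0/57.0) = 0.14384
So 0.14384·(Kᵢ + α·Naᵢ) = Kₒ + α·Naₒ → α = (0.14384·115.0 − 2.81) / (121.0 − 0.14384·20.0)
α = (16.54 − 2.81) / (121.0 − 2.877) = 13.73/118.1 = 0.1163

0.116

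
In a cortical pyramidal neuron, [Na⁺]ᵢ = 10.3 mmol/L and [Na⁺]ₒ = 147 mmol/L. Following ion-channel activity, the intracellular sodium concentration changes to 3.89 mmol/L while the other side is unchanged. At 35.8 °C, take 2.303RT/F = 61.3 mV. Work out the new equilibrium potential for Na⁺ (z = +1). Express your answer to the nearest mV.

After the shift: [Na⁺]_out = 147, [Na⁺]_in = 3.89 mmol/L.
E_new = (61.3/1)·log₁₀(147/3.89) = 61.30 · (1.5774) = 96.69 mV

97 mV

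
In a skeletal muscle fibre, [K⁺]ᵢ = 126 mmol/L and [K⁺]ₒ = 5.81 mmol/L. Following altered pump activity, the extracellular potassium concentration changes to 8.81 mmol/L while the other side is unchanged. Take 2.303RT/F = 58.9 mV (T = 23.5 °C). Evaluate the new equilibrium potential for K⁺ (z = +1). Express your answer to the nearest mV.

-68 mV

After the shift: [K⁺]_out = 8.81, [K⁺]_in = 126 mmol/L.
E_new = (58.9/1)·log₁₀(8.81/126) = 58.90 · (-1.1554) = -68.05 mV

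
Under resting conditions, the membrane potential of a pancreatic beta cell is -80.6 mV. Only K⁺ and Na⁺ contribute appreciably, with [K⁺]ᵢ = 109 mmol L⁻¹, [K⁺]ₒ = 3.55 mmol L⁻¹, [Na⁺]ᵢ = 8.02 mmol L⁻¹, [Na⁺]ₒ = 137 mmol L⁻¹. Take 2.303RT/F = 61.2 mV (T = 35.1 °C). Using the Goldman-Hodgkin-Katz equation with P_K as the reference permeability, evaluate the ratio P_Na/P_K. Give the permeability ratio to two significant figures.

Let α = P_Na/P_K. GHK: Vm = 61.2·log₁₀[(Kₒ + α·Naₒ)/(Kᵢ + α·Naᵢ)].
10^(Vm/61.2) = 10^(-80.6/61.2) = 0.048196
So 0.048196·(Kᵢ + α·Naᵢ) = Kₒ + α·Naₒ → α = (0.048196·109.0 − 3.55) / (137.0 − 0.048196·8.02)
α = (5.253 − 3.55) / (137.0 − 0.3865) = 1.703/136.6 = 0.01247

0.012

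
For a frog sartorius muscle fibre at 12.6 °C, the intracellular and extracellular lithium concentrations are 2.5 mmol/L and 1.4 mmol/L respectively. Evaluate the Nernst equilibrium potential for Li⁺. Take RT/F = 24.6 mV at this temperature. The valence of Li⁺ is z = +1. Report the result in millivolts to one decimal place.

E = (24.6/z) · ln([Li⁺]_out/[Li⁺]_in) with z = +1.
= (24.6/1) · ln(1.4/2.5) = 24.60 · ln(0.56)
= 24.60 · (-0.5798) = -14.26 mV

-14.3 mV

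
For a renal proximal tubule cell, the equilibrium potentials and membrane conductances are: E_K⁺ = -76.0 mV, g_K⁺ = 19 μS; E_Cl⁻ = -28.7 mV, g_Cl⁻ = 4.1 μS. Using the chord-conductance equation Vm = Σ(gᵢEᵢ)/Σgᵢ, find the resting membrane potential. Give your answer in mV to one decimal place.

-67.6 mV

Σ gᵢEᵢ = 19·(-76.0) + 4.1·(-28.7) = -1561.67
Σ gᵢ = 19 + 4.1 = 23.1
Vm = -1561.67 / 23.1 = -67.60 mV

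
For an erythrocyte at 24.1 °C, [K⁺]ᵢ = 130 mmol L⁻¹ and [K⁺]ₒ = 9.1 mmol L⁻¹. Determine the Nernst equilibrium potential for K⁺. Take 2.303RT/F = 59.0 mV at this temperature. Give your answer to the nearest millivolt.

-68 mV

E = (59.0/z) · log₁₀([K⁺]_out/[K⁺]_in) with z = +1.
= (59.0/1) · log₁₀(9.1/130) = 59.00 · log₁₀(0.07)
= 59.00 · (-1.1549) = -68.14 mV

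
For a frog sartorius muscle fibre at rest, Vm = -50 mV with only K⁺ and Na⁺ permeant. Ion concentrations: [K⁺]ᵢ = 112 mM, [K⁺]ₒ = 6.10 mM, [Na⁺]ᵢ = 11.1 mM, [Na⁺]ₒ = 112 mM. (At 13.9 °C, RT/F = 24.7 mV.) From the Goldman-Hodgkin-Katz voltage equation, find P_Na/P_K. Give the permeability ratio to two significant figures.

0.079

Let α = P_Na/P_K. GHK: Vm = 24.7·ln[(Kₒ + α·Naₒ)/(Kᵢ + α·Naᵢ)].
e^(Vm/24.7) = e^(-50.0/24.7) = 0.13209
So 0.13209·(Kᵢ + α·Naᵢ) = Kₒ + α·Naₒ → α = (0.13209·112.0 − 6.1) / (112.0 − 0.13209·11.1)
α = (14.79 − 6.1) / (112.0 − 1.466) = 8.694/110.5 = 0.07865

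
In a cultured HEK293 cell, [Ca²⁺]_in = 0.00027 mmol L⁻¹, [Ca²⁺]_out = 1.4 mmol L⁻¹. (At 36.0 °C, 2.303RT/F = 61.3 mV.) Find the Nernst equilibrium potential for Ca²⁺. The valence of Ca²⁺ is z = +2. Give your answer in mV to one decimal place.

113.9 mV

E = (61.3/z) · log₁₀([Ca²⁺]_out/[Ca²⁺]_in) with z = +2.
= (61.3/2) · log₁₀(1.4/0.00027) = 30.65 · log₁₀(5185)
= 30.65 · (3.7148) = 113.86 mV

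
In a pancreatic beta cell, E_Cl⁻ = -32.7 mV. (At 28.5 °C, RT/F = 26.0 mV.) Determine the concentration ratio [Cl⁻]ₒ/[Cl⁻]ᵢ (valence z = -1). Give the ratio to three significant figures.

ln([out]/[in]) = E·z/(26.0) = -32.7 × -1 / 26.0 = 1.2577
[out]/[in] = e^(1.2577) = 3.517

3.52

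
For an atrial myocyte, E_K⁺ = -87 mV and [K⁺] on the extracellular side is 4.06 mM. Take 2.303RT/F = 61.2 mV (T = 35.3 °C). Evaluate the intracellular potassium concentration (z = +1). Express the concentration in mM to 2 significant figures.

Nernst: E = (61.2/1) · log₁₀([out]/[in]), so log₁₀([out]/[in]) = -87.0 × 1 / 61.2 = -1.4216.
[out]/[in] = 10^(-1.4216) = 0.03788.
[in] = 4.06 / 0.03788 = 107.2 mM.

110 mM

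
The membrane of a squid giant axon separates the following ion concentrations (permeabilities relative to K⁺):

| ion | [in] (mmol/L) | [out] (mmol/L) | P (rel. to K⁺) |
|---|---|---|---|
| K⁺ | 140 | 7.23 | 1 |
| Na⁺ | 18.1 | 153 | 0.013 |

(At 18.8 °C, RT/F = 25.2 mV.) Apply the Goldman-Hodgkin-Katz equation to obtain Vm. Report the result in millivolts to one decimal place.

Vm = 25.2 · ln[(Σ P·[cation]ₒ + Σ P·[anion]ᵢ) / (Σ P·[cation]ᵢ + Σ P·[anion]ₒ)]
Numerator = 1×7.23 + 0.013×153 = 9.219
Denominator = 1×140 + 0.013×18.1 = 140.2
Vm = 25.2 · ln(0.06574) = 25.2 × (-2.7221) = -68.60 mV

-68.6 mV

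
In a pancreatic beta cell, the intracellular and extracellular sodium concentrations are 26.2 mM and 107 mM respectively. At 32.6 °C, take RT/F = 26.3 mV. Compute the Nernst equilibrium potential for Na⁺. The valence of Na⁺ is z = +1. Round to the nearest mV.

37 mV

E = (26.3/z) · ln([Na⁺]_out/[Na⁺]_in) with z = +1.
= (26.3/1) · ln(107/26.2) = 26.30 · ln(4.084)
= 26.30 · (1.4071) = 37.01 mV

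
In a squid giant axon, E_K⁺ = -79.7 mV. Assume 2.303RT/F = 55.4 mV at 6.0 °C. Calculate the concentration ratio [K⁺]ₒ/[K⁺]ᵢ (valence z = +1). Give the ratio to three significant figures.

0.0364

log₁₀([out]/[in]) = E·z/(55.4) = -79.7 × 1 / 55.4 = -1.4386
[out]/[in] = 10^(-1.4386) = 0.03642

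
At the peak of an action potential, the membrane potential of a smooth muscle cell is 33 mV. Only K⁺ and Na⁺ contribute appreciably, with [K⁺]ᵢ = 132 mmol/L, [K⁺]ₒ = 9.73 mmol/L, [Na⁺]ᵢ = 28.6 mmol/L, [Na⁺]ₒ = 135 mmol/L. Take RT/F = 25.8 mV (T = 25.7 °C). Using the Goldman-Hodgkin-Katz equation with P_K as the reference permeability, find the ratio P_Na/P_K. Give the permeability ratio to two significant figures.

14

Let α = P_Na/P_K. GHK: Vm = 25.8·ln[(Kₒ + α·Naₒ)/(Kᵢ + α·Naᵢ)].
e^(Vm/25.8) = e^(33.0/25.8) = 3.5933
So 3.5933·(Kᵢ + α·Naᵢ) = Kₒ + α·Naₒ → α = (3.5933·132.0 − 9.73) / (135.0 − 3.5933·28.6)
α = (474.3 − 9.73) / (135.0 − 102.8) = 464.6/32.23 = 14.41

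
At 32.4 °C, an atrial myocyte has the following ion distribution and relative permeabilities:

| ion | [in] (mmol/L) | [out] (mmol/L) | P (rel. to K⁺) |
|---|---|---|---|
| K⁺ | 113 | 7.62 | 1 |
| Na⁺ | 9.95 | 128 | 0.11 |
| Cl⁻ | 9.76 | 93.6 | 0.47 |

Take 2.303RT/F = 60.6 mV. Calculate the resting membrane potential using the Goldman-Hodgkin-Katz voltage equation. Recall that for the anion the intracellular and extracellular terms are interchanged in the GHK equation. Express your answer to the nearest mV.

-47 mV

Vm = 60.6 · log₁₀[(Σ P·[cation]ₒ + Σ P·[anion]ᵢ) / (Σ P·[cation]ᵢ + Σ P·[anion]ₒ)]
Numerator = 1×7.62 + 0.11×128 + 0.47×9.76 = 26.29
Denominator = 1×113 + 0.11×9.95 + 0.47×93.6 = 158.1
Vm = 60.6 · log₁₀(0.16628) = 60.6 × (-0.7792) = -47.22 mV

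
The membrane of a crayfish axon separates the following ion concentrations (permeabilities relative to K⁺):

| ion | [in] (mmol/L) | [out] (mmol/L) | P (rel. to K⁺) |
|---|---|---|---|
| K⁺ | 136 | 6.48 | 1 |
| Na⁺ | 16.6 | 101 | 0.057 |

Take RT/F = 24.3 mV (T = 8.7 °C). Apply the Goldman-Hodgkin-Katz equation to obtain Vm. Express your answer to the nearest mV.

Vm = 24.3 · ln[(Σ P·[cation]ₒ + Σ P·[anion]ᵢ) / (Σ P·[cation]ᵢ + Σ P·[anion]ₒ)]
Numerator = 1×6.48 + 0.057×101 = 12.24
Denominator = 1×136 + 0.057×16.6 = 136.9
Vm = 24.3 · ln(0.089356) = 24.3 × (-2.4151) = -58.69 mV

-59 mV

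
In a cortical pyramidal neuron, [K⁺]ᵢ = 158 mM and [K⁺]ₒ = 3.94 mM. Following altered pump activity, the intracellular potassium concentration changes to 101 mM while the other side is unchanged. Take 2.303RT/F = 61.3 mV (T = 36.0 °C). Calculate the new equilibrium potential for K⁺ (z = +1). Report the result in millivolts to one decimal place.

-86.4 mV

After the shift: [K⁺]_out = 3.94, [K⁺]_in = 101 mM.
E_new = (61.3/1)·log₁₀(3.94/101) = 61.30 · (-1.4088) = -86.36 mV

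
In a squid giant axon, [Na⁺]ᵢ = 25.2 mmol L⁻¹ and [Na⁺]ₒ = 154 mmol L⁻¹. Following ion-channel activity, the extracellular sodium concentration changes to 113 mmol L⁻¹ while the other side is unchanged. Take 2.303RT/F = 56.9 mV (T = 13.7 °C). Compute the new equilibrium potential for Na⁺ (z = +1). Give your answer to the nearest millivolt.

After the shift: [Na⁺]_out = 113, [Na⁺]_in = 25.2 mmol L⁻¹.
E_new = (56.9/1)·log₁₀(113/25.2) = 56.90 · (0.6517) = 37.08 mV

37 mV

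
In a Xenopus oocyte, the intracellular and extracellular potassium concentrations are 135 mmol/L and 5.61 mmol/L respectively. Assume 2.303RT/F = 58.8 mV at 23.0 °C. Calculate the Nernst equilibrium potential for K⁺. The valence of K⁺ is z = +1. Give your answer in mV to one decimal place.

-81.2 mV

E = (58.8/z) · log₁₀([K⁺]_out/[K⁺]_in) with z = +1.
= (58.8/1) · log₁₀(5.61/135) = 58.80 · log₁₀(0.04156)
= 58.80 · (-1.3814) = -81.22 mV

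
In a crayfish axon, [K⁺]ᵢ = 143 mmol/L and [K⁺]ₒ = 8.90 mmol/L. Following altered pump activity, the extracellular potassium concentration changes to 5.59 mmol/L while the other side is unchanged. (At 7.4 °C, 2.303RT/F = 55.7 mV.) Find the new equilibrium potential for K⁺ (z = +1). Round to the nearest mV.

-78 mV

After the shift: [K⁺]_out = 5.59, [K⁺]_in = 143 mmol/L.
E_new = (55.7/1)·log₁₀(5.59/143) = 55.70 · (-1.4079) = -78.42 mV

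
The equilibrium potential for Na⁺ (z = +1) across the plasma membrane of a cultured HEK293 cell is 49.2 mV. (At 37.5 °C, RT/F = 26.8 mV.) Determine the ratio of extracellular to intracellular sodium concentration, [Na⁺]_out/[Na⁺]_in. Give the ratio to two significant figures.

ln([out]/[in]) = E·z/(26.8) = 49.2 × 1 / 26.8 = 1.8358
[out]/[in] = e^(1.8358) = 6.27

6.3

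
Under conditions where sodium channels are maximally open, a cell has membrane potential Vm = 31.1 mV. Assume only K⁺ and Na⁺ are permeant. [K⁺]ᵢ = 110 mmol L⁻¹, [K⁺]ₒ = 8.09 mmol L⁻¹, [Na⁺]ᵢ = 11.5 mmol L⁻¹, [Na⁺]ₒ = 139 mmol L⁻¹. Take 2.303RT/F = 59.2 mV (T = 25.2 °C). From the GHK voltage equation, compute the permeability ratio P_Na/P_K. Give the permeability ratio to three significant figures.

3.59

Let α = P_Na/P_K. GHK: Vm = 59.2·log₁₀[(Kₒ + α·Naₒ)/(Kᵢ + α·Naᵢ)].
10^(Vm/59.2) = 10^(31.1/59.2) = 3.3523
So 3.3523·(Kᵢ + α·Naᵢ) = Kₒ + α·Naₒ → α = (3.3523·110.0 − 8.09) / (139.0 − 3.3523·11.5)
α = (368.7 − 8.09) / (139.0 − 38.55) = 360.7/100.4 = 3.59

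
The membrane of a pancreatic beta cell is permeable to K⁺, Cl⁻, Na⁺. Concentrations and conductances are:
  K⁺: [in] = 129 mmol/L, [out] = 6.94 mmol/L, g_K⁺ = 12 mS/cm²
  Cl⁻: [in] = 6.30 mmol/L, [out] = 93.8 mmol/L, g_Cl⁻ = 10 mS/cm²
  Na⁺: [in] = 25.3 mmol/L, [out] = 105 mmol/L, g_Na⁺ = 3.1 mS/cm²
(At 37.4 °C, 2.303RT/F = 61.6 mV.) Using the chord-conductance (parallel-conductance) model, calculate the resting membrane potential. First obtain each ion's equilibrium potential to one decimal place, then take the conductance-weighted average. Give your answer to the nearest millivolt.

-61 mV

E_K⁺ = (61.6/1)·log₁₀(6.94/129) = -78.2 mV
E_Cl⁻ = (61.6/-1)·log₁₀(93.8/6.30) = -72.2 mV
E_Na⁺ = (61.6/1)·log₁₀(105/25.3) = 38.1 mV
Vm = (Σ gᵢEᵢ)/(Σ gᵢ) = (12·-78.2 + 10·-72.2 + 3.1·38.1) / (12 + 10 + 3.1)
= -1542.29 / 25.1 = -61.45 mV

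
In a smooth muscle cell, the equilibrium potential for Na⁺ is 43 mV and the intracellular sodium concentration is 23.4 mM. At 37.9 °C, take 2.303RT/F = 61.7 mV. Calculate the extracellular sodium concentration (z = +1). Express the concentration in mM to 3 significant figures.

116 mM

Nernst: E = (61.7/1) · log₁₀([out]/[in]), so log₁₀([out]/[in]) = 43.0 × 1 / 61.7 = 0.6969.
[out]/[in] = 10^(0.6969) = 4.976.
[out] = 4.976 × 23.4 = 116.4 mM.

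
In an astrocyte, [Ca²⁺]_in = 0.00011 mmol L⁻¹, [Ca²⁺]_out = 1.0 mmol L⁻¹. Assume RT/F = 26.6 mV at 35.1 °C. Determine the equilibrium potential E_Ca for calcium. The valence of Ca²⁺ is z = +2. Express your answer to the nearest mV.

121 mV

E = (26.6/z) · ln([Ca²⁺]_out/[Ca²⁺]_in) with z = +2.
= (26.6/2) · ln(1.0/0.00011) = 13.30 · ln(9091)
= 13.30 · (9.1150) = 121.23 mV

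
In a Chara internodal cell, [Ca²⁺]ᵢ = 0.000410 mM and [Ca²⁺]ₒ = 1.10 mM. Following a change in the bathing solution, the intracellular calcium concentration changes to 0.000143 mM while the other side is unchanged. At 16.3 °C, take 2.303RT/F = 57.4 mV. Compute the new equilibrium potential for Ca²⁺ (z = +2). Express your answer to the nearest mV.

After the shift: [Ca²⁺]_out = 1.10, [Ca²⁺]_in = 0.000143 mM.
E_new = (57.4/2)·log₁₀(1.10/0.000143) = 28.70 · (3.8861) = 111.53 mV

112 mV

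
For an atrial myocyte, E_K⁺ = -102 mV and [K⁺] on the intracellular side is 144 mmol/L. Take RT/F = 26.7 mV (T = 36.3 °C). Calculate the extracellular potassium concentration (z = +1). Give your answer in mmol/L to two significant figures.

3.2 mmol/L

Nernst: E = (26.7/1) · ln([out]/[in]), so ln([out]/[in]) = -102.0 × 1 / 26.7 = -3.8202.
[out]/[in] = e^(-3.8202) = 0.02192.
[out] = 0.02192 × 144 = 3.157 mmol/L.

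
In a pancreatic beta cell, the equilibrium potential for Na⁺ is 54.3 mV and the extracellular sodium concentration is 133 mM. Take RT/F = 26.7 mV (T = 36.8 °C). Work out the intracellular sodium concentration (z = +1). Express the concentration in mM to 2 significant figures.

17 mM

Nernst: E = (26.7/1) · ln([out]/[in]), so ln([out]/[in]) = 54.3 × 1 / 26.7 = 2.0337.
[out]/[in] = e^(2.0337) = 7.642.
[in] = 133 / 7.642 = 17.4 mM.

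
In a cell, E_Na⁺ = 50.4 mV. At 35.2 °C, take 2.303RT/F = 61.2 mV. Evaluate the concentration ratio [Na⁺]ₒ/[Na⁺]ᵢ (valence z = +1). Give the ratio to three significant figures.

6.66

log₁₀([out]/[in]) = E·z/(61.2) = 50.4 × 1 / 61.2 = 0.8235
[out]/[in] = 10^(0.8235) = 6.661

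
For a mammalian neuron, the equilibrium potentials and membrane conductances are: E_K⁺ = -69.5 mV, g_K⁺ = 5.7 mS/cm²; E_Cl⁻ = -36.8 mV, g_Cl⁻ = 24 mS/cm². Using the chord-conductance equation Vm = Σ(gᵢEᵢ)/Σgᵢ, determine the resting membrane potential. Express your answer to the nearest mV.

Σ gᵢEᵢ = 5.7·(-69.5) + 24·(-36.8) = -1279.35
Σ gᵢ = 5.7 + 24 = 29.7
Vm = -1279.35 / 29.7 = -43.08 mV

-43 mV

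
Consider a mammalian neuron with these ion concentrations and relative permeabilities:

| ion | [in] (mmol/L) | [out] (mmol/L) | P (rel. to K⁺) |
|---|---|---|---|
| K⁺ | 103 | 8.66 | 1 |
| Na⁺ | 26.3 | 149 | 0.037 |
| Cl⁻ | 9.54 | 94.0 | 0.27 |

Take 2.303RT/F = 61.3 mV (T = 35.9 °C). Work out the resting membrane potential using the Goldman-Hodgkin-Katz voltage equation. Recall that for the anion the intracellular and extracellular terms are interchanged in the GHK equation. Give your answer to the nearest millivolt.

Vm = 61.3 · log₁₀[(Σ P·[cation]ₒ + Σ P·[anion]ᵢ) / (Σ P·[cation]ᵢ + Σ P·[anion]ₒ)]
Numerator = 1×8.66 + 0.037×149 + 0.27×9.54 = 16.75
Denominator = 1×103 + 0.037×26.3 + 0.27×94.0 = 129.4
Vm = 61.3 · log₁₀(0.12948) = 61.3 × (-0.8878) = -54.42 mV

-54 mV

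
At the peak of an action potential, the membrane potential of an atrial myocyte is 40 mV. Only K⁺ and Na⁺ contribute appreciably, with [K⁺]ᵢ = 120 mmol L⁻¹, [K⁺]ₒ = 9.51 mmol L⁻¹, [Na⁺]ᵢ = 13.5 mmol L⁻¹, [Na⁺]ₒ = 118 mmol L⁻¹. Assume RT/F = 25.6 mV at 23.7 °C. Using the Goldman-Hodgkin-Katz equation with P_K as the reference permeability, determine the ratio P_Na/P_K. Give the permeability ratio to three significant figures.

Let α = P_Na/P_K. GHK: Vm = 25.6·ln[(Kₒ + α·Naₒ)/(Kᵢ + α·Naᵢ)].
e^(Vm/25.6) = e^(40.0/25.6) = 4.7707
So 4.7707·(Kᵢ + α·Naᵢ) = Kₒ + α·Naₒ → α = (4.7707·120.0 − 9.51) / (118.0 − 4.7707·13.5)
α = (572.5 − 9.51) / (118.0 − 64.4) = 563/53.6 = 10.5

10.5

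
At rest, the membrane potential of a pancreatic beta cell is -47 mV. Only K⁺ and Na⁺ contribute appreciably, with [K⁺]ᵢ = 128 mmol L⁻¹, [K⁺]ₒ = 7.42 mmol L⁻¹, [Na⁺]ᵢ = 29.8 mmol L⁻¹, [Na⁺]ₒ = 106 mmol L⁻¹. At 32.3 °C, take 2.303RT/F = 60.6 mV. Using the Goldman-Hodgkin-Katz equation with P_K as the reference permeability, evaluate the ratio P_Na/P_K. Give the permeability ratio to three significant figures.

Let α = P_Na/P_K. GHK: Vm = 60.6·log₁₀[(Kₒ + α·Naₒ)/(Kᵢ + α·Naᵢ)].
10^(Vm/60.6) = 10^(-47.0/60.6) = 0.16766
So 0.16766·(Kᵢ + α·Naᵢ) = Kₒ + α·Naₒ → α = (0.16766·128.0 − 7.42) / (106.0 − 0.16766·29.8)
α = (21.46 − 7.42) / (106.0 − 4.996) = 14.04/101 = 0.139

0.139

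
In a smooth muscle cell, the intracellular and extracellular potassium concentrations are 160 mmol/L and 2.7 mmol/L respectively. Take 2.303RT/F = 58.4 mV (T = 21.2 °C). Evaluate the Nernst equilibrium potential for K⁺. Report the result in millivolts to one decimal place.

-103.5 mV

E = (58.4/z) · log₁₀([K⁺]_out/[K⁺]_in) with z = +1.
= (58.4/1) · log₁₀(2.7/160) = 58.40 · log₁₀(0.01688)
= 58.40 · (-1.7728) = -103.53 mV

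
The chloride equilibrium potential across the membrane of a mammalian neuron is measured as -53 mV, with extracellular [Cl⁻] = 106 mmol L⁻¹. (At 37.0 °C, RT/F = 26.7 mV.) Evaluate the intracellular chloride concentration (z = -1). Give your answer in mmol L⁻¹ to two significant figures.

15 mmol L⁻¹

Nernst: E = (26.7/-1) · ln([out]/[in]), so ln([out]/[in]) = -53.0 × -1 / 26.7 = 1.9850.
[out]/[in] = e^(1.9850) = 7.279.
[in] = 106 / 7.279 = 14.56 mmol L⁻¹.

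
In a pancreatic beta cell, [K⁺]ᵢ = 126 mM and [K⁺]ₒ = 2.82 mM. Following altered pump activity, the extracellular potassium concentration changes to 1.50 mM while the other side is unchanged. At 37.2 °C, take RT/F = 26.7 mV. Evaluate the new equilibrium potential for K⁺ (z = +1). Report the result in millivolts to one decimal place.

After the shift: [K⁺]_out = 1.50, [K⁺]_in = 126 mM.
E_new = (26.7/1)·ln(1.50/126) = 26.70 · (-4.4308) = -118.30 mV

-118.3 mV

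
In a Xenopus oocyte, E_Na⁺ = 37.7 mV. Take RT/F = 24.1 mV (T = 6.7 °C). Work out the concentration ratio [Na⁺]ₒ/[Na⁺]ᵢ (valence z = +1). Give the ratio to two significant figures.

ln([out]/[in]) = E·z/(24.1) = 37.7 × 1 / 24.1 = 1.5643
[out]/[in] = e^(1.5643) = 4.779

4.8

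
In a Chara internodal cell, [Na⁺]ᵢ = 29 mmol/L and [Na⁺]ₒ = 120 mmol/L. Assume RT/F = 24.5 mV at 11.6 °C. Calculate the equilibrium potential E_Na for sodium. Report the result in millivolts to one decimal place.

E = (24.5/z) · ln([Na⁺]_out/[Na⁺]_in) with z = +1.
= (24.5/1) · ln(120/29) = 24.50 · ln(4.138)
= 24.50 · (1.4202) = 34.79 mV

34.8 mV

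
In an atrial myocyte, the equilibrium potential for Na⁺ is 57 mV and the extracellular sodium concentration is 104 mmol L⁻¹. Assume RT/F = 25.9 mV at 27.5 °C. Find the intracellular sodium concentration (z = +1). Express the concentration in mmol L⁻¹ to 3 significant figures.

11.5 mmol L⁻¹

Nernst: E = (25.9/1) · ln([out]/[in]), so ln([out]/[in]) = 57.0 × 1 / 25.9 = 2.2008.
[out]/[in] = e^(2.2008) = 9.032.
[in] = 104 / 9.032 = 11.51 mmol L⁻¹.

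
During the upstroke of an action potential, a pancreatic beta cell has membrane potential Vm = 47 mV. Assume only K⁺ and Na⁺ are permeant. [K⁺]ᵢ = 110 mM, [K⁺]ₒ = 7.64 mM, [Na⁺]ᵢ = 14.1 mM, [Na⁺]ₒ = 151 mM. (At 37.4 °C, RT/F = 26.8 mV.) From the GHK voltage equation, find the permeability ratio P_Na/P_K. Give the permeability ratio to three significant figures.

Let α = P_Na/P_K. GHK: Vm = 26.8·ln[(Kₒ + α·Naₒ)/(Kᵢ + α·Naᵢ)].
e^(Vm/26.8) = e^(47.0/26.8) = 5.7761
So 5.7761·(Kᵢ + α·Naᵢ) = Kₒ + α·Naₒ → α = (5.7761·110.0 − 7.64) / (151.0 − 5.7761·14.1)
α = (635.4 − 7.64) / (151.0 − 81.44) = 627.7/69.56 = 9.025

9.02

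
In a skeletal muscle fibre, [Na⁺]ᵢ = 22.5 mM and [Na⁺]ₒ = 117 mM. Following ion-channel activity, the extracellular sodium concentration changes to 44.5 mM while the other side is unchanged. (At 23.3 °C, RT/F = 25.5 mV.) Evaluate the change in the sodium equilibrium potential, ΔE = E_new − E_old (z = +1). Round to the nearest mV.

E_old = (25.5/1)·ln(117/22.5) = 42.04 mV
E_new = (25.5/1)·ln(44.5/22.5) = 17.39 mV
ΔE = 17.39 − (42.04) = -24.65 mV

-25 mV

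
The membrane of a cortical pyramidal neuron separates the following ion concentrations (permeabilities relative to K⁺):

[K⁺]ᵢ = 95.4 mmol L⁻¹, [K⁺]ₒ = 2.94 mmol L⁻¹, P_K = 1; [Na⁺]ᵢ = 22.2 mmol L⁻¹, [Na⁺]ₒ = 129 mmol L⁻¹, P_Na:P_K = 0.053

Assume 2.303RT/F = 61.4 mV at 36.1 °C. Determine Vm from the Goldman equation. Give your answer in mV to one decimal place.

-61.1 mV

Vm = 61.4 · log₁₀[(Σ P·[cation]ₒ + Σ P·[anion]ᵢ) / (Σ P·[cation]ᵢ + Σ P·[anion]ₒ)]
Numerator = 1×2.94 + 0.053×129 = 9.777
Denominator = 1×95.4 + 0.053×22.2 = 96.58
Vm = 61.4 · log₁₀(0.10124) = 61.4 × (-0.9947) = -61.07 mV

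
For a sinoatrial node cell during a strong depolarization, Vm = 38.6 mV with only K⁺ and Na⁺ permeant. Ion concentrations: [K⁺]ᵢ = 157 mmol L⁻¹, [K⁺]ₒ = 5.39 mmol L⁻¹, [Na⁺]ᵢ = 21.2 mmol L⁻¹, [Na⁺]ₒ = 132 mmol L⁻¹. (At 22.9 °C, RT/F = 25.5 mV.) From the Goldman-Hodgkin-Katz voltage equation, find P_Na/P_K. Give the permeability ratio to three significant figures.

19.8

Let α = P_Na/P_K. GHK: Vm = 25.5·ln[(Kₒ + α·Naₒ)/(Kᵢ + α·Naᵢ)].
e^(Vm/25.5) = e^(38.6/25.5) = 4.5436
So 4.5436·(Kᵢ + α·Naᵢ) = Kₒ + α·Naₒ → α = (4.5436·157.0 − 5.39) / (132.0 − 4.5436·21.2)
α = (713.3 − 5.39) / (132.0 − 96.32) = 708/35.68 = 19.84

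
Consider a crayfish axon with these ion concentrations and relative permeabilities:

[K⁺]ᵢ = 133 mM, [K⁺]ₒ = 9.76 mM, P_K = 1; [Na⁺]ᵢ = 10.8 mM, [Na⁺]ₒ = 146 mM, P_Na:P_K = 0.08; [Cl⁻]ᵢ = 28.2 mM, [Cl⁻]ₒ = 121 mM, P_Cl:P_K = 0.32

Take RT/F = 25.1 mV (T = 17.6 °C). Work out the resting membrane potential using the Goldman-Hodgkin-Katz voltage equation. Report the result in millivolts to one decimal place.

Vm = 25.1 · ln[(Σ P·[cation]ₒ + Σ P·[anion]ᵢ) / (Σ P·[cation]ᵢ + Σ P·[anion]ₒ)]
Numerator = 1×9.76 + 0.08×146 + 0.32×28.2 = 30.46
Denominator = 1×133 + 0.08×10.8 + 0.32×121 = 172.6
Vm = 25.1 · ln(0.17652) = 25.1 × (-1.7343) = -43.53 mV

-43.5 mV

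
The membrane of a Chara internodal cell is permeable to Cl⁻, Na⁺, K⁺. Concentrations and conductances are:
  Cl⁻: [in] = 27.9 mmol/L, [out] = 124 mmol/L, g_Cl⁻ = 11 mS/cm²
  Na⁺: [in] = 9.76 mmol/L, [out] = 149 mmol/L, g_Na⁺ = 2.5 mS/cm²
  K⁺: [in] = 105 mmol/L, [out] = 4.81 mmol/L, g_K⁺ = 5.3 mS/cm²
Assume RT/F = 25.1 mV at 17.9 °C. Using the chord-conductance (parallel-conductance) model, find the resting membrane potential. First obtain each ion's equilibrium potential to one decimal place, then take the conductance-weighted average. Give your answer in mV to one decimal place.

-34.6 mV

E_Cl⁻ = (25.1/-1)·ln(124/27.9) = -37.4 mV
E_Na⁺ = (25.1/1)·ln(149/9.76) = 68.4 mV
E_K⁺ = (25.1/1)·ln(4.81/105) = -77.4 mV
Vm = (Σ gᵢEᵢ)/(Σ gᵢ) = (11·-37.4 + 2.5·68.4 + 5.3·-77.4) / (11 + 2.5 + 5.3)
= -650.62 / 18.8 = -34.61 mV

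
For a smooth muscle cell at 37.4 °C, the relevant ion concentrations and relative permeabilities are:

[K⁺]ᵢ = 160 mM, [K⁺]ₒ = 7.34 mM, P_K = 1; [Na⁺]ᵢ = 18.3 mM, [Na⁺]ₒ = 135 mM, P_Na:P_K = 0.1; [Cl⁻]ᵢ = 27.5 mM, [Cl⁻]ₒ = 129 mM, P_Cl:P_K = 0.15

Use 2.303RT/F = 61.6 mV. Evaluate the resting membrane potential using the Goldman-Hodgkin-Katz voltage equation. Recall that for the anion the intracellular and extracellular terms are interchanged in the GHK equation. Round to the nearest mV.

-53 mV

Vm = 61.6 · log₁₀[(Σ P·[cation]ₒ + Σ P·[anion]ᵢ) / (Σ P·[cation]ᵢ + Σ P·[anion]ₒ)]
Numerator = 1×7.34 + 0.1×135 + 0.15×27.5 = 24.96
Denominator = 1×160 + 0.1×18.3 + 0.15×129 = 181.2
Vm = 61.6 · log₁₀(0.13779) = 61.6 × (-0.8608) = -53.02 mV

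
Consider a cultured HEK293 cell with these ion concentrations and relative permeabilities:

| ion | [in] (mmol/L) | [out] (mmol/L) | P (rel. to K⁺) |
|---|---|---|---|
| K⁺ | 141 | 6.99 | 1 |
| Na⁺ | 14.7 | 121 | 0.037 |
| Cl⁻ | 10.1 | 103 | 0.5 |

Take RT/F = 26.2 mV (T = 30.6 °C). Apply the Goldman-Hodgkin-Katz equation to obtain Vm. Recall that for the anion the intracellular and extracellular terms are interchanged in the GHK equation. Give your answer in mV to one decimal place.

Vm = 26.2 · ln[(Σ P·[cation]ₒ + Σ P·[anion]ᵢ) / (Σ P·[cation]ᵢ + Σ P·[anion]ₒ)]
Numerator = 1×6.99 + 0.037×121 + 0.5×10.1 = 16.52
Denominator = 1×141 + 0.037×14.7 + 0.5×103 = 193
Vm = 26.2 · ln(0.085561) = 26.2 × (-2.4585) = -64.41 mV

-64.4 mV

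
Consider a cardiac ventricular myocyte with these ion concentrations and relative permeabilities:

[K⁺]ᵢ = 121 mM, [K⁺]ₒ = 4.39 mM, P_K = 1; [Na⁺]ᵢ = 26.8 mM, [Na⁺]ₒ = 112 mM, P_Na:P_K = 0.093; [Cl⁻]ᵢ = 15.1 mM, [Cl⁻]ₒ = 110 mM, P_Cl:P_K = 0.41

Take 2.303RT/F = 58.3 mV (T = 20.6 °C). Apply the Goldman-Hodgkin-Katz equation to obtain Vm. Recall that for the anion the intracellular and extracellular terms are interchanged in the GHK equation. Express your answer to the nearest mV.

-53 mV

Vm = 58.3 · log₁₀[(Σ P·[cation]ₒ + Σ P·[anion]ᵢ) / (Σ P·[cation]ᵢ + Σ P·[anion]ₒ)]
Numerator = 1×4.39 + 0.093×112 + 0.41×15.1 = 21
Denominator = 1×121 + 0.093×26.8 + 0.41×110 = 168.6
Vm = 58.3 · log₁₀(0.12454) = 58.3 × (-0.9047) = -52.74 mV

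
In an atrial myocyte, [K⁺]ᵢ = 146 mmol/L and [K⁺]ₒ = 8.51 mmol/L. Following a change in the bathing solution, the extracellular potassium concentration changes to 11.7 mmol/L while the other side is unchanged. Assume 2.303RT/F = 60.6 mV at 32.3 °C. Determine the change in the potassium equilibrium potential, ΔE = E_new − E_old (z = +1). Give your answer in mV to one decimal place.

8.4 mV

E_old = (60.6/1)·log₁₀(8.51/146) = -74.81 mV
E_new = (60.6/1)·log₁₀(11.7/146) = -66.43 mV
ΔE = -66.43 − (-74.81) = 8.38 mV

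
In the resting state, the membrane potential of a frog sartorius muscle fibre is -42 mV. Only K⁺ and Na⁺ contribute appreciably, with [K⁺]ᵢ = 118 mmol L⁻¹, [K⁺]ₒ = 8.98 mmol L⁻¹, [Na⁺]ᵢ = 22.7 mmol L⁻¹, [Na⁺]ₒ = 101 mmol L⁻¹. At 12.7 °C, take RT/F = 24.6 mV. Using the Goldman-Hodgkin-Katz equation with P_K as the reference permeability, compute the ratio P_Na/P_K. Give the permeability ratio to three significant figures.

Let α = P_Na/P_K. GHK: Vm = 24.6·ln[(Kₒ + α·Naₒ)/(Kᵢ + α·Naᵢ)].
e^(Vm/24.6) = e^(-42.0/24.6) = 0.18135
So 0.18135·(Kᵢ + α·Naᵢ) = Kₒ + α·Naₒ → α = (0.18135·118.0 − 8.98) / (101.0 − 0.18135·22.7)
α = (21.4 − 8.98) / (101.0 − 4.117) = 12.42/96.88 = 0.1282

0.128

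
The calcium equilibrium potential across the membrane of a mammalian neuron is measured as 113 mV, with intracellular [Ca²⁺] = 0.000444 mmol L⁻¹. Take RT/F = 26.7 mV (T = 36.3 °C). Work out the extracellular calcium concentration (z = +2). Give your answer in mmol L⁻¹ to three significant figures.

Nernst: E = (26.7/2) · ln([out]/[in]), so ln([out]/[in]) = 113.0 × 2 / 26.7 = 8.4644.
[out]/[in] = e^(8.4644) = 4743.
[out] = 4743 × 0.000444 = 2.106 mmol L⁻¹.

2.11 mmol L⁻¹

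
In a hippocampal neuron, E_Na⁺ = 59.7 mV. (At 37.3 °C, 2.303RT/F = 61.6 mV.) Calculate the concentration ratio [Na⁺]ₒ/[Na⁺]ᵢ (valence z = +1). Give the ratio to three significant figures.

9.31

log₁₀([out]/[in]) = E·z/(61.6) = 59.7 × 1 / 61.6 = 0.9692
[out]/[in] = 10^(0.9692) = 9.314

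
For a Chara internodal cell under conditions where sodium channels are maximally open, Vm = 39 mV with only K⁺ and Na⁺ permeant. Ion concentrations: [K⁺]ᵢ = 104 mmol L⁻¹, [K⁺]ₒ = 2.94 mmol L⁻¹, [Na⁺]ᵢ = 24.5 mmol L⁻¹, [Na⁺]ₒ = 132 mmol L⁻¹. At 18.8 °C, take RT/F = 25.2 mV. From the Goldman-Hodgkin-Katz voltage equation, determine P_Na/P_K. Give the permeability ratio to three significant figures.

Let α = P_Na/P_K. GHK: Vm = 25.2·ln[(Kₒ + α·Naₒ)/(Kᵢ + α·Naᵢ)].
e^(Vm/25.2) = e^(39.0/25.2) = 4.7003
So 4.7003·(Kᵢ + α·Naᵢ) = Kₒ + α·Naₒ → α = (4.7003·104.0 − 2.94) / (132.0 − 4.7003·24.5)
α = (488.8 − 2.94) / (132.0 − 115.2) = 485.9/16.84 = 28.85

28.8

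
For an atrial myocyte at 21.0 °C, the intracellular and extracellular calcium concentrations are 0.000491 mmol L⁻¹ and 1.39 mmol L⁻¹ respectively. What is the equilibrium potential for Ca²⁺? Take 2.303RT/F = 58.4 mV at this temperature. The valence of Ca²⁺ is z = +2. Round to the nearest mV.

101 mV

E = (58.4/z) · log₁₀([Ca²⁺]_out/[Ca²⁺]_in) with z = +2.
= (58.4/2) · log₁₀(1.39/0.000491) = 29.20 · log₁₀(2831)
= 29.20 · (3.4519) = 100.80 mV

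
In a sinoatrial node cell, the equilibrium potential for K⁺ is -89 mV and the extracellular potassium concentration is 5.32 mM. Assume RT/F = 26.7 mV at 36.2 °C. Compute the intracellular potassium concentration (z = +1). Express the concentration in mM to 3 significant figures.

Nernst: E = (26.7/1) · ln([out]/[in]), so ln([out]/[in]) = -89.0 × 1 / 26.7 = -3.3333.
[out]/[in] = e^(-3.3333) = 0.03567.
[in] = 5.32 / 0.03567 = 149.1 mM.

149 mM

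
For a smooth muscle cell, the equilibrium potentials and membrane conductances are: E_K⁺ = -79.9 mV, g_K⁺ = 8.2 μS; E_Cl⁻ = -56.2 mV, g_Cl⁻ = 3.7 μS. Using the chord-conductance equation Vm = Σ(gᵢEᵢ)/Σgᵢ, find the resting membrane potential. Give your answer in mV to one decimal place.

-72.5 mV

Σ gᵢEᵢ = 8.2·(-79.9) + 3.7·(-56.2) = -863.12
Σ gᵢ = 8.2 + 3.7 = 11.9
Vm = -863.12 / 11.9 = -72.53 mV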